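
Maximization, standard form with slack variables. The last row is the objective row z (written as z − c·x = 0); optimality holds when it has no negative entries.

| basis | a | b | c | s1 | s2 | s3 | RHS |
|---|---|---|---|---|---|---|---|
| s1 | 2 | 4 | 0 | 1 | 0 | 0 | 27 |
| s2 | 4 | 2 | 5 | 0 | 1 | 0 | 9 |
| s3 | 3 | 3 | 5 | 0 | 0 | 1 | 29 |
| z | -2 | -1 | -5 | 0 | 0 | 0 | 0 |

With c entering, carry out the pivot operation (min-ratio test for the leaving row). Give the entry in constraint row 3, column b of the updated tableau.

1

Ratio test on column c — row 1: entry 0 ≤ 0; row 2: 9/5 = 9/5; row 3: 29/5 = 29/5. Minimum is 9/5 at row 2 (s2 leaves); pivot element 5.
Divide row 2 by 5; eliminate column c from the other rows.
Row 3 update in column b: 3 − 5·(2/5) = 1.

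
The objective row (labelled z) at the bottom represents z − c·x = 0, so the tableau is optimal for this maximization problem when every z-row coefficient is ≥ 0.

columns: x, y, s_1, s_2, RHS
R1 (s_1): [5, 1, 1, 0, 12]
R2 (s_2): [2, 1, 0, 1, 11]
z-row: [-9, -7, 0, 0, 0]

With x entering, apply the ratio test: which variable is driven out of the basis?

s_1

Column x entries and ratios — s_1: 12/5 = 12/5; s_2: 11/2 = 11/2.
Smallest ratio is 12/5 in the row of s_1, so s_1 leaves.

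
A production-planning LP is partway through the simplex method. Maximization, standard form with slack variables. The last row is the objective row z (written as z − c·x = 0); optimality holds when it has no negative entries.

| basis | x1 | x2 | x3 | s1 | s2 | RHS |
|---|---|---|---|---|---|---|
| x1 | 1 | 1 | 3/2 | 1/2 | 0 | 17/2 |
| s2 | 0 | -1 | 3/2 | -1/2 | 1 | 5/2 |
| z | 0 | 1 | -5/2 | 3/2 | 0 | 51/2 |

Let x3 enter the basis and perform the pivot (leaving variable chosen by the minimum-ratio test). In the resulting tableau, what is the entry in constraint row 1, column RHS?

Ratio test on column x3 — row 1: (17/2)/(3/2) = 17/3; row 2: (5/2)/(3/2) = 5/3. Minimum is 5/3 at row 2 (s2 leaves); pivot element 3/2.
Divide row 2 by 3/2; eliminate column x3 from the other rows.
Row 1 update in column RHS: 17/2 − (3/2)·(5/3) = 6.

6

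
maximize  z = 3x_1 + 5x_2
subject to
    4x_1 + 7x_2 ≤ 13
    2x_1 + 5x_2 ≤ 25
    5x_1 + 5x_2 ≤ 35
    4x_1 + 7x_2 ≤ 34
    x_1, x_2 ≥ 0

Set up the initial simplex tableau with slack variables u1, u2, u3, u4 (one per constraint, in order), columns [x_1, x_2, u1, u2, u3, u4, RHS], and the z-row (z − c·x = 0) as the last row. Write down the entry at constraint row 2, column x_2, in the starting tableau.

Constraint 2 has coefficient 5 on x_2.

5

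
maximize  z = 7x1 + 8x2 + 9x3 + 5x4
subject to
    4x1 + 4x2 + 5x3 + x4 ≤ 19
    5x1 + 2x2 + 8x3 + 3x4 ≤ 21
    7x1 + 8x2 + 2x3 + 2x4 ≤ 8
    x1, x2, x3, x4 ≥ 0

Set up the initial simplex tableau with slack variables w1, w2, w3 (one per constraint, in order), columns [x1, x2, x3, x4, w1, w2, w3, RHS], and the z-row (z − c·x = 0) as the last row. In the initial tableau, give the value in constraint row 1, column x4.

Constraint 1 has coefficient 1 on x4.

1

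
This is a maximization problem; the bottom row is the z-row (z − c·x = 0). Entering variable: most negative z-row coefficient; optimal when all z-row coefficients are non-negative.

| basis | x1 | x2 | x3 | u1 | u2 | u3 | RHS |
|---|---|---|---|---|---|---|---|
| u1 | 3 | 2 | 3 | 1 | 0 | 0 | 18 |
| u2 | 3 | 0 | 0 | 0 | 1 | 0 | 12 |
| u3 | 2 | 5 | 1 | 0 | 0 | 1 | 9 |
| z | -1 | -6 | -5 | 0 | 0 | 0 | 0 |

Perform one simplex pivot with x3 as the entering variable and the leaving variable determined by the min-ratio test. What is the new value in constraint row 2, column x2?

Ratio test on column x3 — row 1: 18/3 = 6; row 2: entry 0 ≤ 0; row 3: 9/1 = 9. Minimum is 6 at row 1 (u1 leaves); pivot element 3.
Divide row 1 by 3; eliminate column x3 from the other rows.
Row 2 update in column x2: 0 − 0·(2/3) = 0.

0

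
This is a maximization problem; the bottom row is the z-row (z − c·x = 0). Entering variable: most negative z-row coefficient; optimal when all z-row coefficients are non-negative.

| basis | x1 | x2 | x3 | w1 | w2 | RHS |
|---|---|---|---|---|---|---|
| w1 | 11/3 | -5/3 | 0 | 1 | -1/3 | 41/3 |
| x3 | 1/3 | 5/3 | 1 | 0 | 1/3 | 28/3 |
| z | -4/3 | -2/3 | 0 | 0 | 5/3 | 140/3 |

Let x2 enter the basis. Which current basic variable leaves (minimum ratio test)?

x3

Column x2 entries and ratios — w1: -5/3 ≤ 0, skip; x3: (28/3)/(5/3) = 28/5.
Smallest ratio is 28/5 in the row of x3, so x3 leaves.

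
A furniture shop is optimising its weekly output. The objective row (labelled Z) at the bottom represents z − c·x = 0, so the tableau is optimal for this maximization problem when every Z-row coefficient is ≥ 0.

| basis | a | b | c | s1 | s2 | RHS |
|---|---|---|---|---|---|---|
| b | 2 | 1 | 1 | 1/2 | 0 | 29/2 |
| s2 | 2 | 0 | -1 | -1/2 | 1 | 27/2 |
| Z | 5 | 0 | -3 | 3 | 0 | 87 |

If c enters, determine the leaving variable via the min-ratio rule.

Column c entries and ratios — b: (29/2)/1 = 29/2; s2: -1 ≤ 0, skip.
Smallest ratio is 29/2 in the row of b, so b leaves.

b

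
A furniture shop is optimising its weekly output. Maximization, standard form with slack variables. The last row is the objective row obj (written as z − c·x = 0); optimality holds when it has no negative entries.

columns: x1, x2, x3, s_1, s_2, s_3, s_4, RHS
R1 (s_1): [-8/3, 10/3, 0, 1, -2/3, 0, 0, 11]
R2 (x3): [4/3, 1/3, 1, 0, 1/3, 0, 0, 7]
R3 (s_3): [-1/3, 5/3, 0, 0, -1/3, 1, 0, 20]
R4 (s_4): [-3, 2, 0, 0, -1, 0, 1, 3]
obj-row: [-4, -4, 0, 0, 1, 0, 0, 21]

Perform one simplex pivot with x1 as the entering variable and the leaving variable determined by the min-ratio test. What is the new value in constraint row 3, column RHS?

87/4

Ratio test on column x1 — row 1: entry -8/3 ≤ 0; row 2: 7/(4/3) = 21/4; row 3: entry -1/3 ≤ 0; row 4: entry -3 ≤ 0. Minimum is 21/4 at row 2 (x3 leaves); pivot element 4/3.
Divide row 2 by 4/3; eliminate column x1 from the other rows.
Row 3 update in column RHS: 20 − (-1/3)·(21/4) = 87/4.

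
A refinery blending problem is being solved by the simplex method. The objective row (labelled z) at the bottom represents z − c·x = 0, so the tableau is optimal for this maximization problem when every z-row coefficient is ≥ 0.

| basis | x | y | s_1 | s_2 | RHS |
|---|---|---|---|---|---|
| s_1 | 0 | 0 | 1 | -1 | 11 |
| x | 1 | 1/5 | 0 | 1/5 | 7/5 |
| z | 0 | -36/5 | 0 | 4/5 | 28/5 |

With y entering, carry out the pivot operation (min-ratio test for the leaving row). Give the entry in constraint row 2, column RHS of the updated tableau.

Ratio test on column y — row 1: entry 0 ≤ 0; row 2: (7/5)/(1/5) = 7. Minimum is 7 at row 2 (x leaves); pivot element 1/5.
Divide row 2 by 1/5; eliminate column y from the other rows.
In the new row 2, the RHS entry is the old entry divided by the pivot: (7/5)/(1/5) = 7.

7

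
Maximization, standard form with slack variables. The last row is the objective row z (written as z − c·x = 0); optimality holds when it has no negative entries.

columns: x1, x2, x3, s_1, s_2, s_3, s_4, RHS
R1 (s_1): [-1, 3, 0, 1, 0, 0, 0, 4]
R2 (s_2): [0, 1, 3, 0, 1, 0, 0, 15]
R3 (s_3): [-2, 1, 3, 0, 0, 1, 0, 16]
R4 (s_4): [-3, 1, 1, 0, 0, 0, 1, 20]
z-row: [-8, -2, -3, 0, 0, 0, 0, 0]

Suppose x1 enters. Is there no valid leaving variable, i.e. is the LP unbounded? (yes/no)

yes

Every constraint-row entry in column x1 is ≤ 0, so increasing x1 is unbounded.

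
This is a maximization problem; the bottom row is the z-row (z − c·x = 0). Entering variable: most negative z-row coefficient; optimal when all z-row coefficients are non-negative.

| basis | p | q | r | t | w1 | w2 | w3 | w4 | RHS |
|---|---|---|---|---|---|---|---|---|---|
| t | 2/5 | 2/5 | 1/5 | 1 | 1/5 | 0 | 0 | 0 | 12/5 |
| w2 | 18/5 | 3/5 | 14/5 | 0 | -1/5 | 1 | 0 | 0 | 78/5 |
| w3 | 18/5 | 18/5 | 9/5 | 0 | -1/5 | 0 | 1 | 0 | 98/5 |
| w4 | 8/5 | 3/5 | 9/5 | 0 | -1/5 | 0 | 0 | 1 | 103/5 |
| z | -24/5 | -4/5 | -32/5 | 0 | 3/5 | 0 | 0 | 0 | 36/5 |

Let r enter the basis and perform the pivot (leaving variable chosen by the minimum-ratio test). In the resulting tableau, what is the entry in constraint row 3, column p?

9/7

Ratio test on column r — row 1: (12/5)/(1/5) = 12; row 2: (78/5)/(14/5) = 39/7; row 3: (98/5)/(9/5) = 98/9; row 4: (103/5)/(9/5) = 103/9. Minimum is 39/7 at row 2 (w2 leaves); pivot element 14/5.
Divide row 2 by 14/5; eliminate column r from the other rows.
Row 3 update in column p: 18/5 − (9/5)·(9/7) = 9/7.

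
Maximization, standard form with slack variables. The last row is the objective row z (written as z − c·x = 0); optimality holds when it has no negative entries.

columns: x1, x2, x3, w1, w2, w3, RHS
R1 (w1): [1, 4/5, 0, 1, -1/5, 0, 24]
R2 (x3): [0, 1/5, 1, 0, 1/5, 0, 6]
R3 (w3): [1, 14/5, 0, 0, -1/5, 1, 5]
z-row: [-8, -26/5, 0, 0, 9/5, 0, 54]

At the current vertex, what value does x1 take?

x1 is not in the basis, so in the current basic feasible solution x1 = 0.

0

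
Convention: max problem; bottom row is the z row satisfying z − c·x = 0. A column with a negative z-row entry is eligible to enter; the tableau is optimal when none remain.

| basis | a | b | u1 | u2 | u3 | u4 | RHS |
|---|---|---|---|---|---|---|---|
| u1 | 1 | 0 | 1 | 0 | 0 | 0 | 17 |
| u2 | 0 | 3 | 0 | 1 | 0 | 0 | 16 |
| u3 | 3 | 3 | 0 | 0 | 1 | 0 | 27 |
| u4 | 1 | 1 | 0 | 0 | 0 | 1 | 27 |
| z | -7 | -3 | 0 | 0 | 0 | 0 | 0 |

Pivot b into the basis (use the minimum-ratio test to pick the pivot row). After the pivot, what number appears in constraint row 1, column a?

1

Ratio test on column b — row 1: entry 0 ≤ 0; row 2: 16/3 = 16/3; row 3: 27/3 = 9; row 4: 27/1 = 27. Minimum is 16/3 at row 2 (u2 leaves); pivot element 3.
Divide row 2 by 3; eliminate column b from the other rows.
Row 1 update in column a: 1 − 0·0 = 1.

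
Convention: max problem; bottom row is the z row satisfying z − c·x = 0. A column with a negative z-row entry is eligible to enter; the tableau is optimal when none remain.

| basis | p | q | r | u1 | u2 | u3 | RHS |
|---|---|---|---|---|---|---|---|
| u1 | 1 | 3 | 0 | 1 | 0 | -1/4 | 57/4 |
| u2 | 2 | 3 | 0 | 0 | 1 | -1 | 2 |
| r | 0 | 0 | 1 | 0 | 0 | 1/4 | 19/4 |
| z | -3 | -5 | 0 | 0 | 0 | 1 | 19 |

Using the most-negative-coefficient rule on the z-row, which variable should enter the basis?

q

Negative z-row entries: p: -3, q: -5.
The most negative is -5 in column q, so q enters.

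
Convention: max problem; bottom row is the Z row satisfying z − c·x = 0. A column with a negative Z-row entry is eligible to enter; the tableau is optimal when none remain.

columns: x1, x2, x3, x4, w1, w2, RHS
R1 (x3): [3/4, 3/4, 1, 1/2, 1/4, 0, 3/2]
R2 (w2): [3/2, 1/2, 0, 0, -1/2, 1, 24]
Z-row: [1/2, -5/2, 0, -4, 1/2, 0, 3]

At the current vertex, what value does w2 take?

24

w2 is basic (row 2); its value is the RHS of that row, 24.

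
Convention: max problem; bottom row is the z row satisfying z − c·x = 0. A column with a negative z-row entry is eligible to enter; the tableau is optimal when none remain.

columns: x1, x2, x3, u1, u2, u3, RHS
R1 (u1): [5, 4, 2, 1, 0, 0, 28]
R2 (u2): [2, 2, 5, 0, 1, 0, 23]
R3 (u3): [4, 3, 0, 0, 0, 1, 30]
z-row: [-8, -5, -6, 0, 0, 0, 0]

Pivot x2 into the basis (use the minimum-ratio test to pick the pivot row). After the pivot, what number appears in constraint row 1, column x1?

5/4

Ratio test on column x2 — row 1: 28/4 = 7; row 2: 23/2 = 23/2; row 3: 30/3 = 10. Minimum is 7 at row 1 (u1 leaves); pivot element 4.
Divide row 1 by 4; eliminate column x2 from the other rows.
In the new row 1, the x1 entry is the old entry divided by the pivot: 5/4 = 5/4.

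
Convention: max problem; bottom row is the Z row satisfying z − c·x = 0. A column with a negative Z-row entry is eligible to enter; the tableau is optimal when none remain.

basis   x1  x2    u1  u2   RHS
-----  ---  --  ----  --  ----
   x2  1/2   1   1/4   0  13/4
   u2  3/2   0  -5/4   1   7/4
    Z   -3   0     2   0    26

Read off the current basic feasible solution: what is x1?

0

x1 is not in the basis, so in the current basic feasible solution x1 = 0.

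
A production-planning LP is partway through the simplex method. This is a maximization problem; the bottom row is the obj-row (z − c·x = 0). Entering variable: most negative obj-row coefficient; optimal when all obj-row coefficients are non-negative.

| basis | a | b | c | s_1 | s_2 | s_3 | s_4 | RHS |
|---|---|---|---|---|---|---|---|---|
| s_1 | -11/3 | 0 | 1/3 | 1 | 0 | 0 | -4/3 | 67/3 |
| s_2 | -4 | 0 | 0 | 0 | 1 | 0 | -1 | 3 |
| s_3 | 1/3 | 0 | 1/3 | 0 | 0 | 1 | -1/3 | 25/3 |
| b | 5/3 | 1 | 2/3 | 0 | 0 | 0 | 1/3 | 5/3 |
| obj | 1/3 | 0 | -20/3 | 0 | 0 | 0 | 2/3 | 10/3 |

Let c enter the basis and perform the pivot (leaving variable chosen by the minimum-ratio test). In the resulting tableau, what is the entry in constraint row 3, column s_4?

-1/2

Ratio test on column c — row 1: (67/3)/(1/3) = 67; row 2: entry 0 ≤ 0; row 3: (25/3)/(1/3) = 25; row 4: (5/3)/(2/3) = 5/2. Minimum is 5/2 at row 4 (b leaves); pivot element 2/3.
Divide row 4 by 2/3; eliminate column c from the other rows.
Row 3 update in column s_4: -1/3 − (1/3)·(1/2) = -1/2.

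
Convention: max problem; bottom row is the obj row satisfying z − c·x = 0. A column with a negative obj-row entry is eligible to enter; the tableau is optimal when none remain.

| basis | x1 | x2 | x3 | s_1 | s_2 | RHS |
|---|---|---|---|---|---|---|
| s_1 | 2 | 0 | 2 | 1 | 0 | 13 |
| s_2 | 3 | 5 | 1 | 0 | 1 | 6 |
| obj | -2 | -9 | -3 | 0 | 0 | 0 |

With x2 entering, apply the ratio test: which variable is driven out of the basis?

Column x2 entries and ratios — s_1: 0 ≤ 0, skip; s_2: 6/5 = 6/5.
Smallest ratio is 6/5 in the row of s_2, so s_2 leaves.

s_2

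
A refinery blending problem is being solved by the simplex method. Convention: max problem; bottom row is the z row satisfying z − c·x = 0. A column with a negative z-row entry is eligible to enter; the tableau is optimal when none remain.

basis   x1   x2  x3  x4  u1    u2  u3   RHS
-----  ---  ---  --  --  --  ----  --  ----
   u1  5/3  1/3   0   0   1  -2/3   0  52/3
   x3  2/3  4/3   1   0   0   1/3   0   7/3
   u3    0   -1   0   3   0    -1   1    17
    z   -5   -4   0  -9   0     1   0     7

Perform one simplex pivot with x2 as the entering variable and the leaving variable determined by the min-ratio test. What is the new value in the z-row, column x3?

3

Ratio test on column x2 — row 1: (52/3)/(1/3) = 52; row 2: (7/3)/(4/3) = 7/4; row 3: entry -1 ≤ 0. Minimum is 7/4 at row 2 (x3 leaves); pivot element 4/3.
Divide row 2 by 4/3; eliminate column x2 from the other rows.
z-row update in column x3: 0 − (-4)·(3/4) = 3.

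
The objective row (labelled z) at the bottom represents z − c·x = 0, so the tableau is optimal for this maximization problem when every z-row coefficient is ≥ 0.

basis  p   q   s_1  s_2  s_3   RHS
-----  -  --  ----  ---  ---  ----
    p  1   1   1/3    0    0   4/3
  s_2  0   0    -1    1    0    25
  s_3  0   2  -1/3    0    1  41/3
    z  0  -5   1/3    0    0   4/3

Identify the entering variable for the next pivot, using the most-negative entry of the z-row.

q

Negative z-row entries: q: -5.
The most negative is -5 in column q, so q enters.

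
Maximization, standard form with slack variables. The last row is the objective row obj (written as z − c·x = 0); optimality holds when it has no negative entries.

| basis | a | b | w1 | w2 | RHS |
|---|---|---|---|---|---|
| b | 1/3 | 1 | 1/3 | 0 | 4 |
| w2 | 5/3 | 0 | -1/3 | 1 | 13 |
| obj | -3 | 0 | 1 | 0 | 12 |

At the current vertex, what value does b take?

4

b is basic (row 1); its value is the RHS of that row, 4.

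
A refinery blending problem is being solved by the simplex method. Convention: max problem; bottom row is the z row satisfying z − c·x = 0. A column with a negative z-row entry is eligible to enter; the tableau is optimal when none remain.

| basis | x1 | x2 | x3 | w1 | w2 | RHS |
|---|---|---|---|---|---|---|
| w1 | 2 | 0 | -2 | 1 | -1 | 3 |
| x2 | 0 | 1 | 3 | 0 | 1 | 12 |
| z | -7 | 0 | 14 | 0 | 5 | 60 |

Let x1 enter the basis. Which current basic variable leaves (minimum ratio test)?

Column x1 entries and ratios — w1: 3/2 = 3/2; x2: 0 ≤ 0, skip.
Smallest ratio is 3/2 in the row of w1, so w1 leaves.

w1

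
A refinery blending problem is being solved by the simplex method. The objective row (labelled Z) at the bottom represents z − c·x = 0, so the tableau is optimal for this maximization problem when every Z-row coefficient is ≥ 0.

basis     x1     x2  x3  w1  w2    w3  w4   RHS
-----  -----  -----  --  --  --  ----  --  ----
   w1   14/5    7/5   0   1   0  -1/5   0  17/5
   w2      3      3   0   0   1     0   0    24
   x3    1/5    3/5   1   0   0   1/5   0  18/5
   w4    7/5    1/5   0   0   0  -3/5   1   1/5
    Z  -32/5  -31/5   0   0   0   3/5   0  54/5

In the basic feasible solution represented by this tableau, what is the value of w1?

17/5

w1 is basic (row 1); its value is the RHS of that row, 17/5.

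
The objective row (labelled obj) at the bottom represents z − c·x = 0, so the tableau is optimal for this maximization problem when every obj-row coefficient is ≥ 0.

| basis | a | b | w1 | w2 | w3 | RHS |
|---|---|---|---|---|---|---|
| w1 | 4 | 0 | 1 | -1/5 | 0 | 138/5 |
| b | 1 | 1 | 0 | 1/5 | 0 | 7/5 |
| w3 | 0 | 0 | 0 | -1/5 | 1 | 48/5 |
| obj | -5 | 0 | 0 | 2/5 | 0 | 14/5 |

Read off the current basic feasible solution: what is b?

b is basic (row 2); its value is the RHS of that row, 7/5.

7/5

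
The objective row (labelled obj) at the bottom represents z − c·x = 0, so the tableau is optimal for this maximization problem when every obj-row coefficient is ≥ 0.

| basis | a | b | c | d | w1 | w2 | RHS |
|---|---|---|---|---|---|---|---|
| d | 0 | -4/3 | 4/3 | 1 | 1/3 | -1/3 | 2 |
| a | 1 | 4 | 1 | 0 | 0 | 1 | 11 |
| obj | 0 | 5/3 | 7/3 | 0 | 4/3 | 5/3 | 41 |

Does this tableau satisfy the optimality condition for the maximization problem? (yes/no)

yes

Every obj-row coefficient is ≥ 0, so the tableau is optimal.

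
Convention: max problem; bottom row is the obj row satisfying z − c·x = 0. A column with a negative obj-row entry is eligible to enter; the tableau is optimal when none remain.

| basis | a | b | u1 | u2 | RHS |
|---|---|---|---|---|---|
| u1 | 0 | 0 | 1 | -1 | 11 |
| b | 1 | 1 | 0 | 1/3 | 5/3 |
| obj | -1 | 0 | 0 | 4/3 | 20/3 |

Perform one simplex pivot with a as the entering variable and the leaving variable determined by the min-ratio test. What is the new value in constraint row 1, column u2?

-1

Ratio test on column a — row 1: entry 0 ≤ 0; row 2: (5/3)/1 = 5/3. Minimum is 5/3 at row 2 (b leaves); pivot element 1.
Divide row 2 by 1; eliminate column a from the other rows.
Row 1 update in column u2: -1 − 0·(1/3) = -1.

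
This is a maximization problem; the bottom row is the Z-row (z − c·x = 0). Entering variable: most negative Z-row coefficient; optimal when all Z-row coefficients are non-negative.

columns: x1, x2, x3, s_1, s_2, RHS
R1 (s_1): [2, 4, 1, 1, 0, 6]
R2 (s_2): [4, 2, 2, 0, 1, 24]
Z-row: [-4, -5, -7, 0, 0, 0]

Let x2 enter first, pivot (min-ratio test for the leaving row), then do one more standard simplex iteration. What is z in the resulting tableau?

Ratio test on column x2 — row 1: 6/4 = 3/2; row 2: 24/2 = 12. Minimum is 3/2 at row 1 (s_1 leaves); pivot element 4.
Pivot on row 1; the Z-row RHS becomes 0 − (-5)·(3/2) = 15/2.
Next entering variable (most negative Z-row entry -23/4): x3.
Ratio test on column x3 — row 1: (3/2)/(1/4) = 6; row 2: 21/(3/2) = 14. Minimum is 6 at row 1 (x2 leaves); pivot element 1/4.
After the second pivot the Z-row RHS is 15/2 − (-23/4)·6 = 42.

42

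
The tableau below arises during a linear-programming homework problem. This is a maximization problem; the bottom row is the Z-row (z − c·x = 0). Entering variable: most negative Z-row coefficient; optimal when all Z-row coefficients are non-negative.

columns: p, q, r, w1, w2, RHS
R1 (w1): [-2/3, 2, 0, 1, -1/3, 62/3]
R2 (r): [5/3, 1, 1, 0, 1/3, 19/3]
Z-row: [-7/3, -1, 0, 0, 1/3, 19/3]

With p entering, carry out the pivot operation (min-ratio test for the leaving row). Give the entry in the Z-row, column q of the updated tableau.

Ratio test on column p — row 1: entry -2/3 ≤ 0; row 2: (19/3)/(5/3) = 19/5. Minimum is 19/5 at row 2 (r leaves); pivot element 5/3.
Divide row 2 by 5/3; eliminate column p from the other rows.
Z-row update in column q: -1 − (-7/3)·(3/5) = 2/5.

2/5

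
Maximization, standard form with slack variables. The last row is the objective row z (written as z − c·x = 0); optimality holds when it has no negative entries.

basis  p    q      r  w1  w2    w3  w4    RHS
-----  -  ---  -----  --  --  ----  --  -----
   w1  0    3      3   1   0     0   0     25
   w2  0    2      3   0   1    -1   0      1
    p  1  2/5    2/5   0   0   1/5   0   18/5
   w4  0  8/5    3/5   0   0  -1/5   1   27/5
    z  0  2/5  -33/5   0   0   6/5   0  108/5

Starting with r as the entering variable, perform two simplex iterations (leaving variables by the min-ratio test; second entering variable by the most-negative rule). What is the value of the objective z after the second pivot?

Ratio test on column r — row 1: 25/3 = 25/3; row 2: 1/3 = 1/3; row 3: (18/5)/(2/5) = 9; row 4: (27/5)/(3/5) = 9. Minimum is 1/3 at row 2 (w2 leaves); pivot element 3.
Pivot on row 2; the z-row RHS becomes 108/5 − (-33/5)·(1/3) = 119/5.
Next entering variable (most negative z-row entry -1): w3.
Ratio test on column w3 — row 1: 24/1 = 24; row 2: entry -1/3 ≤ 0; row 3: (52/15)/(1/3) = 52/5; row 4: entry 0 ≤ 0. Minimum is 52/5 at row 3 (p leaves); pivot element 1/3.
After the second pivot the z-row RHS is 119/5 − (-1)·(52/5) = 171/5.

171/5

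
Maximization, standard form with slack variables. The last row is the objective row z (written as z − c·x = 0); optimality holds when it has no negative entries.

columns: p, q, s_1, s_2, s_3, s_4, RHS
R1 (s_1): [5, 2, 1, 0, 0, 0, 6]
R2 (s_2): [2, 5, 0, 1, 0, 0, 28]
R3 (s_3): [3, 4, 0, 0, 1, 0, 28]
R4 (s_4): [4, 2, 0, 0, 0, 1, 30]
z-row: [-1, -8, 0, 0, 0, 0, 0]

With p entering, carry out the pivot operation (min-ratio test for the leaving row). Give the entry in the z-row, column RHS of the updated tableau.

6/5

Ratio test on column p — row 1: 6/5 = 6/5; row 2: 28/2 = 14; row 3: 28/3 = 28/3; row 4: 30/4 = 15/2. Minimum is 6/5 at row 1 (s_1 leaves); pivot element 5.
Divide row 1 by 5; eliminate column p from the other rows.
z-row update in column RHS: 0 − (-1)·(6/5) = 6/5.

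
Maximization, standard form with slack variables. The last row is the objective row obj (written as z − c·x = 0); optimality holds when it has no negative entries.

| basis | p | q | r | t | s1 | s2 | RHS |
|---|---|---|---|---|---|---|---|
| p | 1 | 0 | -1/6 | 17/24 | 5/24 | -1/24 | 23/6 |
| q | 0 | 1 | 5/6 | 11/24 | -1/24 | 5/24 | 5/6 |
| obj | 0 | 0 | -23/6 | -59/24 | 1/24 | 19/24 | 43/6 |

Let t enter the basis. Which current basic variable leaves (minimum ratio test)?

q

Column t entries and ratios — p: (23/6)/(17/24) = 92/17; q: (5/6)/(11/24) = 20/11.
Smallest ratio is 20/11 in the row of q, so q leaves.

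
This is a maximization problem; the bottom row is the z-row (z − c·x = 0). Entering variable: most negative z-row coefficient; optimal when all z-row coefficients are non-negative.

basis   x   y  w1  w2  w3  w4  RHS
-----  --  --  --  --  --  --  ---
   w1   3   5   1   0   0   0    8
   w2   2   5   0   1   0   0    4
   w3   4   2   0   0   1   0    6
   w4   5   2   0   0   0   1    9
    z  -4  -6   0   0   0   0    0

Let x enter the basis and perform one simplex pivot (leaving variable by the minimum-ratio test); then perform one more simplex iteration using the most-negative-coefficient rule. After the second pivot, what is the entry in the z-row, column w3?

Ratio test on column x — row 1: 8/3 = 8/3; row 2: 4/2 = 2; row 3: 6/4 = 3/2; row 4: 9/5 = 9/5. Minimum is 3/2 at row 3 (w3 leaves); pivot element 4.
Divide row 3 by 4; eliminate column x from the other rows.
Second iteration: most negative z-row entry is -4 in column y, so y enters.
Ratio test on column y — row 1: (7/2)/(7/2) = 1; row 2: 1/4 = 1/4; row 3: (3/2)/(1/2) = 3; row 4: entry -1/2 ≤ 0. Minimum is 1/4 at row 2 (w2 leaves); pivot element 4.
Divide row 2 by 4; eliminate column y from the other rows.
After both pivots, the entry at the z-row, column w3 is 1/2.

1/2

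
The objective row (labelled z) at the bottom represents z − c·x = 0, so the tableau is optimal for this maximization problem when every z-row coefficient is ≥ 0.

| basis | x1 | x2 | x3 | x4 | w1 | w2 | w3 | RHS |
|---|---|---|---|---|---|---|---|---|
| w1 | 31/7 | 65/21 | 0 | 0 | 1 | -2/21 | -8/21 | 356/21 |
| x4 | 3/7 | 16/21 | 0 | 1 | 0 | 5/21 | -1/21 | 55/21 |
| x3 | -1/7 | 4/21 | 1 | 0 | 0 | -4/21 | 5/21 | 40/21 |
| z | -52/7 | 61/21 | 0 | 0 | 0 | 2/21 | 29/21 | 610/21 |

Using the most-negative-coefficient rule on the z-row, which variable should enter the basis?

x1

Negative z-row entries: x1: -52/7.
The most negative is -52/7 in column x1, so x1 enters.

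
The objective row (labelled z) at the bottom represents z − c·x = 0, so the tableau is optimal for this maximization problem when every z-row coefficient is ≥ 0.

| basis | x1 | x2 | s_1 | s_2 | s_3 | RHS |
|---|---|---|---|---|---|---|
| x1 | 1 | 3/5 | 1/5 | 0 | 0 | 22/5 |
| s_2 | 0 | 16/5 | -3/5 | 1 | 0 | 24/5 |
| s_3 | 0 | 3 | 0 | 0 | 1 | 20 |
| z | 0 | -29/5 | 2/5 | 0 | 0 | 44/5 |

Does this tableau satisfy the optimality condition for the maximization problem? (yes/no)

no

The z-row has a negative entry -29/5 in column x2, so it is not optimal.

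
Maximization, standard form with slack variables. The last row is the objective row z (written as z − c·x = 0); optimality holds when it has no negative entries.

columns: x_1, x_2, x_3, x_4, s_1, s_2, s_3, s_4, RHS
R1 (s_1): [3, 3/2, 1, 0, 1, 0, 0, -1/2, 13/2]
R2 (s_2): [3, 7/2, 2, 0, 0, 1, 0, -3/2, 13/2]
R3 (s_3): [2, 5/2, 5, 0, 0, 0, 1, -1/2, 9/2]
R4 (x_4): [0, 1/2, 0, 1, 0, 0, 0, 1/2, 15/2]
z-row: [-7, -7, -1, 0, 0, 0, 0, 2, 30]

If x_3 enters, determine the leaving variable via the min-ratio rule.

s_3

Column x_3 entries and ratios — s_1: (13/2)/1 = 13/2; s_2: (13/2)/2 = 13/4; s_3: (9/2)/5 = 9/10; x_4: 0 ≤ 0, skip.
Smallest ratio is 9/10 in the row of s_3, so s_3 leaves.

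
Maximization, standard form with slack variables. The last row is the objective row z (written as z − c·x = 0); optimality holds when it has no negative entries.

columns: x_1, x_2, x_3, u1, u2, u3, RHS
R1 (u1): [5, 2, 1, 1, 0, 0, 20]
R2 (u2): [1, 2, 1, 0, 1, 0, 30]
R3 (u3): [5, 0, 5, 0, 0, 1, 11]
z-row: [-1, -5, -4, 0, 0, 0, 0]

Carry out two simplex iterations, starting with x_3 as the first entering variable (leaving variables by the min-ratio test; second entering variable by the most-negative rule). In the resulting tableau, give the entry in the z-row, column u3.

Ratio test on column x_3 — row 1: 20/1 = 20; row 2: 30/1 = 30; row 3: 11/5 = 11/5. Minimum is 11/5 at row 3 (u3 leaves); pivot element 5.
Divide row 3 by 5; eliminate column x_3 from the other rows.
Second iteration: most negative z-row entry is -5 in column x_2, so x_2 enters.
Ratio test on column x_2 — row 1: (89/5)/2 = 89/10; row 2: (139/5)/2 = 139/10; row 3: entry 0 ≤ 0. Minimum is 89/10 at row 1 (u1 leaves); pivot element 2.
Divide row 1 by 2; eliminate column x_2 from the other rows.
After both pivots, the entry at the z-row, column u3 is 3/10.

3/10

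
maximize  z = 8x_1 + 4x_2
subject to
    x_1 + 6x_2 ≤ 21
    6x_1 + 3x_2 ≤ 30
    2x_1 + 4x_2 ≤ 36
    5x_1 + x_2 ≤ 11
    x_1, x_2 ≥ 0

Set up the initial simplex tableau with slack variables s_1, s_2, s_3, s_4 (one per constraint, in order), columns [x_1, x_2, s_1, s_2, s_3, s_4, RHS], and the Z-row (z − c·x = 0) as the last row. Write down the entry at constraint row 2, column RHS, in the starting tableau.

30

The RHS of constraint 2 is b_2 = 30.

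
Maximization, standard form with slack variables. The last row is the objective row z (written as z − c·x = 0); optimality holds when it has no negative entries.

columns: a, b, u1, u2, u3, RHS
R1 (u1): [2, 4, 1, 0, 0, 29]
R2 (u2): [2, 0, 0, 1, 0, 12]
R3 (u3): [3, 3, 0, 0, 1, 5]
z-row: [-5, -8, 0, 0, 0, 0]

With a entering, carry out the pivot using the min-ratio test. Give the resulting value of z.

Ratio test on column a — row 1: 29/2 = 29/2; row 2: 12/2 = 6; row 3: 5/3 = 5/3. Minimum is 5/3 at row 3 (u3 leaves); pivot element 3.
Pivot on row 3; the z-row RHS becomes 0 − (-5)·(5/3) = 25/3.

25/3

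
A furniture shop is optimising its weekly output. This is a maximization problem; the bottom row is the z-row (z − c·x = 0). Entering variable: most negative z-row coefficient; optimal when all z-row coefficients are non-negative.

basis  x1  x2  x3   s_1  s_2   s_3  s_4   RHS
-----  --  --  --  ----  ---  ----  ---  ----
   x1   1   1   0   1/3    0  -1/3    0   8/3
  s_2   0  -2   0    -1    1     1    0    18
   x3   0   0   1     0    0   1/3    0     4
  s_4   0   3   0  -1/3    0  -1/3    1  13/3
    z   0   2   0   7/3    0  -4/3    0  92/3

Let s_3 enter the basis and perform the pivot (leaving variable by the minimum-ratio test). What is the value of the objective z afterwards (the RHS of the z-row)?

Ratio test on column s_3 — row 1: entry -1/3 ≤ 0; row 2: 18/1 = 18; row 3: 4/(1/3) = 12; row 4: entry -1/3 ≤ 0. Minimum is 12 at row 3 (x3 leaves); pivot element 1/3.
Pivot on row 3; the z-row RHS becomes 92/3 − (-4/3)·12 = 140/3.

140/3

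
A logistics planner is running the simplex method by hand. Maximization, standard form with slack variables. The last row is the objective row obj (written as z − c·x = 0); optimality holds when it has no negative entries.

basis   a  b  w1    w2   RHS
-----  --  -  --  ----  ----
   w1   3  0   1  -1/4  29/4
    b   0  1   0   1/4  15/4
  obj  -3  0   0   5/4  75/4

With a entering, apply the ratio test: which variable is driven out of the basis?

w1

Column a entries and ratios — w1: (29/4)/3 = 29/12; b: 0 ≤ 0, skip.
Smallest ratio is 29/12 in the row of w1, so w1 leaves.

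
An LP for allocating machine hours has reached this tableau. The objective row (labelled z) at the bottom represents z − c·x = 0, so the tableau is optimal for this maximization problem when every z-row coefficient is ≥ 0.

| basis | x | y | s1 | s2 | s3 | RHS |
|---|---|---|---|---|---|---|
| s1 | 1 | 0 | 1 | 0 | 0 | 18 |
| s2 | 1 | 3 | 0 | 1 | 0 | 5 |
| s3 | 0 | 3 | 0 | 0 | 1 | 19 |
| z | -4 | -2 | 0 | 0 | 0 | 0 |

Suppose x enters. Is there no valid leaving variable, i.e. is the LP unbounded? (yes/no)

Column x has positive entries in row(s) 1, 2, so the ratio test bounds it — not unbounded.

no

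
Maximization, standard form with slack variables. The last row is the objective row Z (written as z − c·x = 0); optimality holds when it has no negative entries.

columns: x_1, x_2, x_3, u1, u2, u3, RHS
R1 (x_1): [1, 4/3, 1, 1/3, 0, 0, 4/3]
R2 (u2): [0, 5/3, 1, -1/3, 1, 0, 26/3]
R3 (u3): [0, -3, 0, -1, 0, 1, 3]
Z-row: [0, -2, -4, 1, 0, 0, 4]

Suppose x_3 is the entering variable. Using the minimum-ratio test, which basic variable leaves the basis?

x_1

Column x_3 entries and ratios — x_1: (4/3)/1 = 4/3; u2: (26/3)/1 = 26/3; u3: 0 ≤ 0, skip.
Smallest ratio is 4/3 in the row of x_1, so x_1 leaves.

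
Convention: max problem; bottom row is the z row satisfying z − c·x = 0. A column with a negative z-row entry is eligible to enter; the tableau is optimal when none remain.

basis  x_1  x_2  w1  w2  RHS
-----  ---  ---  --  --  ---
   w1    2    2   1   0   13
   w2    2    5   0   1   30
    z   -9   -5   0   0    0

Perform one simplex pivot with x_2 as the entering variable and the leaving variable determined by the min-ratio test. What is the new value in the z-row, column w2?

Ratio test on column x_2 — row 1: 13/2 = 13/2; row 2: 30/5 = 6. Minimum is 6 at row 2 (w2 leaves); pivot element 5.
Divide row 2 by 5; eliminate column x_2 from the other rows.
z-row update in column w2: 0 − (-5)·(1/5) = 1.

1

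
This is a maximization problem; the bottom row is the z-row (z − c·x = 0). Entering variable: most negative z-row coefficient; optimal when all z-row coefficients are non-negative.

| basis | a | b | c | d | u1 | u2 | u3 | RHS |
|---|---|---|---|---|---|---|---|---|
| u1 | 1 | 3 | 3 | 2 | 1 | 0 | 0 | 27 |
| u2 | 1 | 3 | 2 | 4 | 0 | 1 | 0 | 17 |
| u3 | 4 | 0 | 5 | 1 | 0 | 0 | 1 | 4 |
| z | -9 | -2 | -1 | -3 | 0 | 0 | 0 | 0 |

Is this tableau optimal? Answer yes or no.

no

The z-row has a negative entry -9 in column a, so it is not optimal.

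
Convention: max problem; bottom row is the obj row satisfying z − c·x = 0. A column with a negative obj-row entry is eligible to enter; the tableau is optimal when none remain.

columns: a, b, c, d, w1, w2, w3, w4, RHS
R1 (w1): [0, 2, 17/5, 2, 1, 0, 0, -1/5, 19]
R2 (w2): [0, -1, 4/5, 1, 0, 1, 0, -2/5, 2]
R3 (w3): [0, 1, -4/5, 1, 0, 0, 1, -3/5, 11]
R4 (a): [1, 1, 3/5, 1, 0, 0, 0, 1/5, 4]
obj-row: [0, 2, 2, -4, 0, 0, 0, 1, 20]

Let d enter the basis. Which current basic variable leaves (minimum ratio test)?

w2

Column d entries and ratios — w1: 19/2 = 19/2; w2: 2/1 = 2; w3: 11/1 = 11; a: 4/1 = 4.
Smallest ratio is 2 in the row of w2, so w2 leaves.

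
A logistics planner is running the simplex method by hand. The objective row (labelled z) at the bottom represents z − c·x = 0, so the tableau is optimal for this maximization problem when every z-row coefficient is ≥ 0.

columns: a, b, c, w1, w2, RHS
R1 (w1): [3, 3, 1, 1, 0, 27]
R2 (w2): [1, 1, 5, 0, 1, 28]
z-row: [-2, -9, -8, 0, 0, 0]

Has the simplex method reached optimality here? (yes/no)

no

The z-row has a negative entry -9 in column b, so it is not optimal.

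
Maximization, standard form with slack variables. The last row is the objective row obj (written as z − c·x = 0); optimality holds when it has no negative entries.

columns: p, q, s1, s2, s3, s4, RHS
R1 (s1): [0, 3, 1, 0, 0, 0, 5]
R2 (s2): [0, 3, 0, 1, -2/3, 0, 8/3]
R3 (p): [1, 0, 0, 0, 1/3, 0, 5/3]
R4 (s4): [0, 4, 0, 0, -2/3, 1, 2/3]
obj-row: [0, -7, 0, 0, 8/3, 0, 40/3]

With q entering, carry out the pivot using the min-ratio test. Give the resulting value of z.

29/2

Ratio test on column q — row 1: 5/3 = 5/3; row 2: (8/3)/3 = 8/9; row 3: entry 0 ≤ 0; row 4: (2/3)/4 = 1/6. Minimum is 1/6 at row 4 (s4 leaves); pivot element 4.
Pivot on row 4; the obj-row RHS becomes 40/3 − (-7)·(1/6) = 29/2.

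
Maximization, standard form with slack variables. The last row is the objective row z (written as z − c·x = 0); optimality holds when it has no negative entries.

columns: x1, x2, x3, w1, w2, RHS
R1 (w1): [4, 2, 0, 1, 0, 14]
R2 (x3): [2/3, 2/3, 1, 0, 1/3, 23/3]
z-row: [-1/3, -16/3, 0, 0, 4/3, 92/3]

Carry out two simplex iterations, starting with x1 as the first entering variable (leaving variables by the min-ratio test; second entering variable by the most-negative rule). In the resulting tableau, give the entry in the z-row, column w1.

8/3

Ratio test on column x1 — row 1: 14/4 = 7/2; row 2: (23/3)/(2/3) = 23/2. Minimum is 7/2 at row 1 (w1 leaves); pivot element 4.
Divide row 1 by 4; eliminate column x1 from the other rows.
Second iteration: most negative z-row entry is -31/6 in column x2, so x2 enters.
Ratio test on column x2 — row 1: (7/2)/(1/2) = 7; row 2: (16/3)/(1/3) = 16. Minimum is 7 at row 1 (x1 leaves); pivot element 1/2.
Divide row 1 by 1/2; eliminate column x2 from the other rows.
After both pivots, the entry at the z-row, column w1 is 8/3.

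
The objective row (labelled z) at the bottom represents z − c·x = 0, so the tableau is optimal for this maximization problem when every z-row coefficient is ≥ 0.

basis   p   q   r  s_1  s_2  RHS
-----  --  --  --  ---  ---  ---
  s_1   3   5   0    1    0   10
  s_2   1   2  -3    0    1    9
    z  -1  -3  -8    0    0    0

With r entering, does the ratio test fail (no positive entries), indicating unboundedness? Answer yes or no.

yes

Every constraint-row entry in column r is ≤ 0, so increasing r is unbounded.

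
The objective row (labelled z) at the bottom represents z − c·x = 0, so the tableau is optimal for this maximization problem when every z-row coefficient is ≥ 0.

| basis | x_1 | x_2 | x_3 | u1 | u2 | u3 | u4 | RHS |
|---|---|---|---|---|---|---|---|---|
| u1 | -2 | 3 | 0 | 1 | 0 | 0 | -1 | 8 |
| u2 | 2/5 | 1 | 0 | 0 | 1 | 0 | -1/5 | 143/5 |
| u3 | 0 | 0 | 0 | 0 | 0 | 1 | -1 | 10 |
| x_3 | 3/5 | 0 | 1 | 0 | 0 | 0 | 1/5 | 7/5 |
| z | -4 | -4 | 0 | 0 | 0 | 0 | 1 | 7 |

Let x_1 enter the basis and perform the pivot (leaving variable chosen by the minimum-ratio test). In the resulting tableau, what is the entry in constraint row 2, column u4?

Ratio test on column x_1 — row 1: entry -2 ≤ 0; row 2: (143/5)/(2/5) = 143/2; row 3: entry 0 ≤ 0; row 4: (7/5)/(3/5) = 7/3. Minimum is 7/3 at row 4 (x_3 leaves); pivot element 3/5.
Divide row 4 by 3/5; eliminate column x_1 from the other rows.
Row 2 update in column u4: -1/5 − (2/5)·(1/3) = -1/3.

-1/3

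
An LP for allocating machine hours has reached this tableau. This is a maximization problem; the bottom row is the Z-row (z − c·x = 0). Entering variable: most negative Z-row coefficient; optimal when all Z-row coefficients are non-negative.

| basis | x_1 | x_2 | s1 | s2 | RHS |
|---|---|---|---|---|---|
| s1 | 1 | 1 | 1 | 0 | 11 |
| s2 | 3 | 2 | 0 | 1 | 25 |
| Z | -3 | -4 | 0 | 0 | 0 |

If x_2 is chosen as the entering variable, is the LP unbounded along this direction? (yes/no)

Column x_2 has positive entries in row(s) 1, 2, so the ratio test bounds it — not unbounded.

no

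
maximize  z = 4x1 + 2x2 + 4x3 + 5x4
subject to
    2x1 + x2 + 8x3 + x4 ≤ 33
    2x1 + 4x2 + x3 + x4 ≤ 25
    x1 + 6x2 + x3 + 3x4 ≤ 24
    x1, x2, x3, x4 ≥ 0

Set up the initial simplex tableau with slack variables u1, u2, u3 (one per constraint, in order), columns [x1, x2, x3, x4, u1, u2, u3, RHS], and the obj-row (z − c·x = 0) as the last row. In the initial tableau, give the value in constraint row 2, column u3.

Slack u3 belongs to constraint 3; its column is the unit vector e_3, so the entry in row 2 is 0.

0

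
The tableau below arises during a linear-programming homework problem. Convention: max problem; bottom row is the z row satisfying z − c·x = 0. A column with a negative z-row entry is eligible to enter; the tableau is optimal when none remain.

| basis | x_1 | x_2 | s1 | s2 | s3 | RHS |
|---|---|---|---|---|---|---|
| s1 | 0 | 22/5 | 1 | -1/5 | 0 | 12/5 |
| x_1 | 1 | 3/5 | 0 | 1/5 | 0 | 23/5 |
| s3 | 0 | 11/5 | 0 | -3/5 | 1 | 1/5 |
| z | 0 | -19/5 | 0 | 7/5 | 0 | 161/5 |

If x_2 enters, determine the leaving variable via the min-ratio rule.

s3

Column x_2 entries and ratios — s1: (12/5)/(22/5) = 6/11; x_1: (23/5)/(3/5) = 23/3; s3: (1/5)/(11/5) = 1/11.
Smallest ratio is 1/11 in the row of s3, so s3 leaves.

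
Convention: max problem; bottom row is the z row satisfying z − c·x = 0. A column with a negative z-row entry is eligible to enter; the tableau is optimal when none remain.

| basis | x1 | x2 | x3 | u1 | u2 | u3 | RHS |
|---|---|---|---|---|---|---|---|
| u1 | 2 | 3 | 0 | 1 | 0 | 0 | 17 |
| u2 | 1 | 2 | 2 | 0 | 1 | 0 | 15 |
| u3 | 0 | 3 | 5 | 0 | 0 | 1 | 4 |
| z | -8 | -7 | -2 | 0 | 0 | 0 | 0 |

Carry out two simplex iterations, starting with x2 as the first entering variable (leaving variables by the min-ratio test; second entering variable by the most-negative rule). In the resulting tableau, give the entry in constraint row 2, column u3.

-1/6

Ratio test on column x2 — row 1: 17/3 = 17/3; row 2: 15/2 = 15/2; row 3: 4/3 = 4/3. Minimum is 4/3 at row 3 (u3 leaves); pivot element 3.
Divide row 3 by 3; eliminate column x2 from the other rows.
Second iteration: most negative z-row entry is -8 in column x1, so x1 enters.
Ratio test on column x1 — row 1: 13/2 = 13/2; row 2: (37/3)/1 = 37/3; row 3: entry 0 ≤ 0. Minimum is 13/2 at row 1 (u1 leaves); pivot element 2.
Divide row 1 by 2; eliminate column x1 from the other rows.
After both pivots, the entry at constraint row 2, column u3 is -1/6.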